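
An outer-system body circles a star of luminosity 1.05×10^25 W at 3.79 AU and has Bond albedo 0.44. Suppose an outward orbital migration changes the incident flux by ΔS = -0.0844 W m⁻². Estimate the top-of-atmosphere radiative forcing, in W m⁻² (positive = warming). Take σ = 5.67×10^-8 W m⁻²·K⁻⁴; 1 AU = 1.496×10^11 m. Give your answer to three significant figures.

-0.0118 W m⁻²

d = 3.79 × 1.496×10^11 m = 5.670×10^11 m.
Spreading L over a sphere of radius d: S = 1.05×10^25/(4π·5.67×10^11²) = 2.599 W m⁻².
ΔF = Δ[S(1−α)]/4 = (1−0.44)·-0.0844/4 = -0.01182 W m⁻².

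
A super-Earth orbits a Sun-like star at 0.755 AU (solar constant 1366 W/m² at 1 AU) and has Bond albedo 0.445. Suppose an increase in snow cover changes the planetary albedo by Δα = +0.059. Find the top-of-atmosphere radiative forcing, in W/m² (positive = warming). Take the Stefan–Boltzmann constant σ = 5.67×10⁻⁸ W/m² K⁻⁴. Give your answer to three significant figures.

Flux at the orbit: S = 1366/(0.755)² = 2396 W/m².
The change in absorbed flux is Δ[S(1−α)/4] = −SΔα/4 = -35.35 W/m².

-35.3 W/m²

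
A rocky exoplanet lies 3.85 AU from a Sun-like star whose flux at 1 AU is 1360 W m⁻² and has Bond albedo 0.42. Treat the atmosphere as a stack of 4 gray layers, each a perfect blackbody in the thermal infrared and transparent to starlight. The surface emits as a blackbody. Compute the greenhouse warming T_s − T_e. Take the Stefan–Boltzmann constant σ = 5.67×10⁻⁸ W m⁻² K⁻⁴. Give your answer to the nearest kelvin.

61 K

Irradiance scales as 1/d², so S = 1360 W m⁻² × (1/3.85)² = 91.75 W m⁻².
OLR = S(1−α)/4 = 13.30 W m⁻²; the top layer radiates at T_e = 123.8 K.
Surface: T_s = (5)^¼·T_e = 185.1 K.
Warming: T_s − T_e = 61.31 K.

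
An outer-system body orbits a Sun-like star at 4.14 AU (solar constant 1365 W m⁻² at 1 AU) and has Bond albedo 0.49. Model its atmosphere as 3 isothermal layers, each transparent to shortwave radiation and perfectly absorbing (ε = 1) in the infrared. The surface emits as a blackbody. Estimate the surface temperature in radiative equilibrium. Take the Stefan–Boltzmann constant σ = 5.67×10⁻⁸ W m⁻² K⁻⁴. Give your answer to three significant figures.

164 K

Irradiance scales as 1/d², so S = 1365 W m⁻² × (1/4.14)² = 79.64 W m⁻².
Top-of-atmosphere balance: σT_e⁴ = S(1−α)/4 = 10.15 W m⁻² → T_e = 115.7 K.
For an N-layer opaque stack, T_s⁴ = (N+1)T_e⁴, hence T_s = (4)^(1/4)×115.7 K = 163.6 K.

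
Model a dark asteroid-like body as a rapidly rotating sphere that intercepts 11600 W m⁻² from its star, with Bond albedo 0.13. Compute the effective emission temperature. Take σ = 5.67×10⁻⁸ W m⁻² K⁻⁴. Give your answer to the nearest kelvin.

Absorbed flux (global mean): S(1−α)/4 = 11600·0.87/4 = 2523 W m⁻².
Balancing against σT⁴: T = (2523/5.67×10⁻⁸)^(1/4) = 459.3 K.

459 K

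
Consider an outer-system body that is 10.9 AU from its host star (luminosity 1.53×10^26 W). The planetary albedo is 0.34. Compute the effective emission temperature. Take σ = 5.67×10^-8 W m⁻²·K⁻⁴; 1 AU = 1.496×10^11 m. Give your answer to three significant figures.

60.4 kelvin

Orbital distance: d = 10.9 AU = 1.631×10^12 m.
Spreading L over a sphere of radius d: S = 1.53×10^26/(4π·1.63×10^12²) = 4.579 W m⁻².
The planet absorbs (1−α)S over its disc πR² and re-emits over 4πR², so the mean absorbed flux is (1−0.34)·4.579/4 = 0.7555 W m⁻².
Set σT⁴ = 0.7555 → T = (0.7555/σ)^(1/4) = 60.42 K.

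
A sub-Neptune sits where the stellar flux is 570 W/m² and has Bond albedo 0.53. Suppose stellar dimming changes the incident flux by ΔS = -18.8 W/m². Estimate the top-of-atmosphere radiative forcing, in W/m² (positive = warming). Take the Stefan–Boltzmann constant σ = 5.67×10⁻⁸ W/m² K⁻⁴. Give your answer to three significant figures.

-2.21 W/m²

Only a fraction (1−α) is absorbed and it's spread over 4πR², so ΔF = (1−α)ΔS/4 = -2.209 W/m².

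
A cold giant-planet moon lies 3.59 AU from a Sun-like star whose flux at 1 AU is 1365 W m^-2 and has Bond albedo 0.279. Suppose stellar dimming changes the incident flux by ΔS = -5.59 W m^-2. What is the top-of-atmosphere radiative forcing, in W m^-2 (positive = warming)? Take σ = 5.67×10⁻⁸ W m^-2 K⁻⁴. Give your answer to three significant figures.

-1.01 W m^-2

By the inverse-square law, S = 1365/3.59² = 105.9 W m^-2.
Only a fraction (1−α) is absorbed and it's spread over 4πR², so ΔF = (1−α)ΔS/4 = -1.008 W m^-2.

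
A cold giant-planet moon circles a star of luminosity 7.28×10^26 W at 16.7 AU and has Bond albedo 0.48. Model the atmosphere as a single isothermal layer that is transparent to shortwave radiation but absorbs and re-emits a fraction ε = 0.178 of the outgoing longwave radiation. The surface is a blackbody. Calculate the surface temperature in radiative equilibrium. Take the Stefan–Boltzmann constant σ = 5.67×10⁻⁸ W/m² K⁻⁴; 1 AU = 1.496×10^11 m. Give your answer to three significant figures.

d = 16.7 × 1.496×10^11 m = 2.498×10^12 m.
Spreading L over a sphere of radius d: S = 7.28×10^26/(4π·2.50×10^12²) = 9.282 W/m².
The planet radiates to space at T_e = [S(1−α)/(4σ)]^(1/4) = 67.92 K.
Surface balance with a leaky layer gives σT_s⁴ = σT_e⁴·2/(2−ε), so T_s = T_e·[2/(2−0.178)]^(1/4) = 69.52 K.

69.5 K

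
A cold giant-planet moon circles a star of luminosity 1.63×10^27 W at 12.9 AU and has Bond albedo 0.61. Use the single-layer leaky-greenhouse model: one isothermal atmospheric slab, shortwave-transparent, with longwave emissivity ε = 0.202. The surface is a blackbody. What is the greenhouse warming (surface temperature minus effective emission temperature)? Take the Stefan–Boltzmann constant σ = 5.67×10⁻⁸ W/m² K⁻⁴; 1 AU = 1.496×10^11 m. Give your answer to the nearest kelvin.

d = 12.9 × 1.496×10^11 m = 1.930×10^12 m.
Flux at the orbit: S = L/(4πd²) = 1.63×10^27/(4π·(1.93×10^12)²) = 34.83 W/m².
The planet radiates to space at T_e = [S(1−α)/(4σ)]^(1/4) = 87.97 K.
The surface balance (absorbed SW + ε·downward IR = σT_s⁴) with T_a⁴ = T_s⁴/2 reduces to T_s = T_e·[2/(2−ε)]^¼ = 90.34 K.
T_s − T_e = 90.34 − 87.97 = 2.373 K.

2 K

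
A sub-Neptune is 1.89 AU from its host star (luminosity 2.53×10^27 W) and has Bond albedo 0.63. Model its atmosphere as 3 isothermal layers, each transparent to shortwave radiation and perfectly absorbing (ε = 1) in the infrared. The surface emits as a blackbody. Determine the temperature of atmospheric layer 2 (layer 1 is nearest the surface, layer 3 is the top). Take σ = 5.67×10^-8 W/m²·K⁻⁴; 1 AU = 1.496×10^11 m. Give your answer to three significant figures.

301 kelvin

Orbital distance: d = 1.89 AU = 2.827×10^11 m.
S = L/(4πd²) = 2518 W/m².
OLR = S(1−α)/4 = 233.0 W/m²; the top layer radiates at T_e = 253.2 K.
In the N-layer model, layer k (counted from the surface) has T_k = (N+1−k)^(1/4)·T_e.
T_2 = (2)^(1/4)·253.2 = 301.1 K.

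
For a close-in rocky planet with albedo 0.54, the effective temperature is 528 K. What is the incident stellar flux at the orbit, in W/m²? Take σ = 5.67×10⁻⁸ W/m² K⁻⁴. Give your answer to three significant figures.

38300 W/m²

Invert the energy balance for S: S = 4σT⁴/(1−α).
σT⁴ = 5.67×10⁻⁸·(528)⁴ = 4407 W/m².
S = 4·4407/0.46 = 38320 W/m².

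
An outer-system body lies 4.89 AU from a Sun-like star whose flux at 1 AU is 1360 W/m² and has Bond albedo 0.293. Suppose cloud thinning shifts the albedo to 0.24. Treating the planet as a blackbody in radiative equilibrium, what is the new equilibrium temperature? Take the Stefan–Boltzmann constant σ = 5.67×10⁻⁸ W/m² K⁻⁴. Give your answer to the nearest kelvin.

Irradiance scales as 1/d², so S = 1360 W/m² × (1/4.89)² = 56.87 W/m².
With the new albedo, S(1−α₂)/4 = 10.81 W/m², so T₂ = 117.5 K.

117 K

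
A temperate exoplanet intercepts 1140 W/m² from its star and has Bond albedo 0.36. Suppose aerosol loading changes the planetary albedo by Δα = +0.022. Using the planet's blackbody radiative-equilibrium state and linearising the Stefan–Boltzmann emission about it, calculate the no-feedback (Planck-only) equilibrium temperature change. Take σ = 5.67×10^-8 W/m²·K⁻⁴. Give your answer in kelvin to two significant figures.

Reference equilibrium: T_e = [S(1−α)/(4σ)]^(1/4) = 238.2 K.
TOA radiative forcing: ΔF = −S·Δα/4 = −1140·(+0.022)/4 = -6.270 W/m².
Planck response: λ_P = 4σT_e³ = 4·5.67×10⁻⁸·(238.2)³ = 3.064 W/m²/K.
So ΔT₀ = -6.270/3.064 = -2.05 K.

-2.0 K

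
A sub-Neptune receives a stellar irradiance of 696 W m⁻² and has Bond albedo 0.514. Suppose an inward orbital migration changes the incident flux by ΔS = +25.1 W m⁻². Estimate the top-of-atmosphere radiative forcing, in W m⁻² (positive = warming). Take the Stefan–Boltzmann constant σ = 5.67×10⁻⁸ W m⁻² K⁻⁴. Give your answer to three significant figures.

3.05 W m⁻²

Only a fraction (1−α) is absorbed and it's spread over 4πR², so ΔF = (1−α)ΔS/4 = 3.050 W m⁻².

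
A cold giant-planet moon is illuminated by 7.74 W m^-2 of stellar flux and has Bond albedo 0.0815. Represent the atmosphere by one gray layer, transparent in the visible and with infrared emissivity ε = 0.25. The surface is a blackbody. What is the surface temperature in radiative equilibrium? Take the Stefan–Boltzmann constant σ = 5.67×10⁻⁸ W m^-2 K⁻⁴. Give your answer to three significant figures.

Effective emission temperature (TOA balance): σT_e⁴ = S(1−α)/4 = 1.777 W m^-2 → T_e = 74.82 K.
Surface balance with a leaky layer gives σT_s⁴ = σT_e⁴·2/(2−ε), so T_s = T_e·[2/(2−0.25)]^(1/4) = 77.36 K.

77.4 kelvin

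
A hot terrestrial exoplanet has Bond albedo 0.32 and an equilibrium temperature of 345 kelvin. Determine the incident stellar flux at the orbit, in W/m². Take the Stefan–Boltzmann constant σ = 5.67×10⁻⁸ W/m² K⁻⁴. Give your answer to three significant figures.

4730 W/m²

Invert the energy balance for S: S = 4σT⁴/(1−α).
σT⁴ = 5.67×10⁻⁸·(345)⁴ = 803.3 W/m².
S = 4·803.3/0.68 = 4725 W/m².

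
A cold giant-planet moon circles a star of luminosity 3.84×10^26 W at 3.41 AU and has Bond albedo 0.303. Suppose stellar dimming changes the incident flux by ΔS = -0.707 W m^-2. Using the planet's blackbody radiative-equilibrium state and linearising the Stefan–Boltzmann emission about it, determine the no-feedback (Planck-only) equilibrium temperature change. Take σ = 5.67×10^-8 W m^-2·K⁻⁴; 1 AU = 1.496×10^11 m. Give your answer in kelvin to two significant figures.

d = 3.41 × 1.496×10^11 m = 5.101×10^11 m.
S = L/(4πd²) = 117.4 W m^-2.
Unperturbed T_e = [117.4·(1−0.303)/(4σ)]^¼ = 137.8 K.
TOA radiative forcing: ΔF = (1−α)ΔS/4 = 0.697·(-0.707)/4 = -0.1232 W m^-2.
The Planck feedback parameter is 4σT_e³ = 0.5938 W m^-2/K.
ΔT₀ = ΔF/λ_P = -0.1232/0.5938 = -0.207 K.

-0.21 kelvin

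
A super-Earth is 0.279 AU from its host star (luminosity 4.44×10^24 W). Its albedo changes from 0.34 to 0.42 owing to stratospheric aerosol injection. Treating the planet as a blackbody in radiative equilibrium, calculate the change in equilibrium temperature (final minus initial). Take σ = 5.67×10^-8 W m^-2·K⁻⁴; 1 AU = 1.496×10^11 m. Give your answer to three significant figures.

-4.95 K

Orbital distance: d = 0.279 AU = 4.174×10^10 m.
Flux at the orbit: S = L/(4πd²) = 4.44×10^24/(4π·(4.17×10^10)²) = 202.8 W m^-2.
Initial: T₁ = [S(1−0.34)/(4σ)]^(1/4) = 155.9 K.
With α = 0.42, T₂ = 150.9 K.
ΔT = T₂ − T₁ = -4.954 K.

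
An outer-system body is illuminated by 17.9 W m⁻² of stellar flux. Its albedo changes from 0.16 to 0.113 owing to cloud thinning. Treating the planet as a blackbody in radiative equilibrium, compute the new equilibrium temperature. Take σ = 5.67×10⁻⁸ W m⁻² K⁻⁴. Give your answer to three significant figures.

With the new albedo, S(1−α₂)/4 = 3.969 W m⁻², so T₂ = 91.47 K.

91.5 K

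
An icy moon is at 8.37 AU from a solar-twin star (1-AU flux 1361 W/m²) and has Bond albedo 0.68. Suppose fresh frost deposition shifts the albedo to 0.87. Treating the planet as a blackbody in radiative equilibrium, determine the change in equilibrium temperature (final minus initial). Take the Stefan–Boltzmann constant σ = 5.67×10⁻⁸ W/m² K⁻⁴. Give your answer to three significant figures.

By the inverse-square law, S = 1361/8.37² = 19.43 W/m².
Initial: T₁ = [S(1−0.68)/(4σ)]^(1/4) = 72.36 K.
Final:   T₂ = [S(1−0.87)/(4σ)]^(1/4) = 57.77 K.
Change: 57.77 − 72.36 = -14.59 K.

-14.6 K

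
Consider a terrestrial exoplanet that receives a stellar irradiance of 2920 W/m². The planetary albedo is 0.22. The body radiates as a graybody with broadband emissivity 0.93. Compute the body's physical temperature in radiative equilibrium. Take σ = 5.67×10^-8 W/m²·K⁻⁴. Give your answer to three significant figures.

322 K

Absorbed flux (global mean): S(1−α)/4 = 2920·0.78/4 = 569.4 W/m².
Equating to εσT⁴ with ε = 0.93: T = (569.4/0.93σ)^(1/4) = 322.4 K.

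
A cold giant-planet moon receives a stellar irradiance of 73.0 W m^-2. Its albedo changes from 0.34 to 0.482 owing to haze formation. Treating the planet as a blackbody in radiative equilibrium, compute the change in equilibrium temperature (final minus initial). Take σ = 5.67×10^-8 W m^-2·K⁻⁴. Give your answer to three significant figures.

Before: T₁ = [73.00·0.66/(4σ)]^(1/4) = 120.7 K.
After:  T₂ = [73.00·0.518/(4σ)]^(1/4) = 113.6 K.
Change: 113.6 − 120.7 = -7.095 K.

-7.09 K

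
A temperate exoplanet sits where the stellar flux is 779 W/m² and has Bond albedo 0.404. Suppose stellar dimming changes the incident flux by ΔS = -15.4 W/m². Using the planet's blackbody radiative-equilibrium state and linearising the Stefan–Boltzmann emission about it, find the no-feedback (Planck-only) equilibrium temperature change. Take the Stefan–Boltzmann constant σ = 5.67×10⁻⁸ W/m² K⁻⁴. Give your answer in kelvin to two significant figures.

Unperturbed T_e = [779.0·(1−0.404)/(4σ)]^¼ = 212.7 K.
ΔF = Δ[S(1−α)]/4 = (1−0.404)·-15.4/4 = -2.295 W/m².
Planck response: λ_P = 4σT_e³ = 4·5.67×10⁻⁸·(212.7)³ = 2.183 W/m²/K.
Hence the no-feedback warming is ΔF/(4σT_e³) = -1.05 K.

-1.1 kelvin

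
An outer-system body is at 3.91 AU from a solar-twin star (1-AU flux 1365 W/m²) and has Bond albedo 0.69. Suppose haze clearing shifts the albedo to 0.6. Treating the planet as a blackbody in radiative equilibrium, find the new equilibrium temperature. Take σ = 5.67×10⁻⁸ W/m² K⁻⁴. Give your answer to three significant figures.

Irradiance scales as 1/d², so S = 1365 W/m² × (1/3.91)² = 89.29 W/m².
New equilibrium: T₂ = [(1−0.6)·89.29/(4σ)]^(1/4) = 112.0 K.

112 K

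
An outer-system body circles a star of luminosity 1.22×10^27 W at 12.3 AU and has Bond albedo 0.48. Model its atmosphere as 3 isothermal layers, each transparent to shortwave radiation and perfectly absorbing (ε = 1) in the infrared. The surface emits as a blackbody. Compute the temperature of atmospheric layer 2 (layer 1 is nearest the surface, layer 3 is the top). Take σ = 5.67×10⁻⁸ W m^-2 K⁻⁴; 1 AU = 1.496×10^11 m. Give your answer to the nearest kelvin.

107 kelvin

Orbital distance: d = 12.3 AU = 1.840×10^12 m.
S = L/(4πd²) = 28.67 W m^-2.
OLR = S(1−α)/4 = 3.728 W m^-2; the top layer radiates at T_e = 90.04 K.
Each opaque layer satisfies 2T_j⁴ = T_{j−1}⁴ + T_{j+1}⁴, giving T_k⁴ = (N+1−k)T_e⁴.
T_2 = (2)^(1/4)·90.04 = 107.1 K.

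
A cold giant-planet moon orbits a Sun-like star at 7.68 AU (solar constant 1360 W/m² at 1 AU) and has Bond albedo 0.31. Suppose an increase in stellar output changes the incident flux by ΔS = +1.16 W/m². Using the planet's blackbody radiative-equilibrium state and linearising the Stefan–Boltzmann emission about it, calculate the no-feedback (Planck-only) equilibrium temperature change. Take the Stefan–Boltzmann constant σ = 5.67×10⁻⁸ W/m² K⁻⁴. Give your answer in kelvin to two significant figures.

By the inverse-square law, S = 1360/7.68² = 23.06 W/m².
Unperturbed T_e = [23.06·(1−0.31)/(4σ)]^¼ = 91.52 K.
TOA radiative forcing: ΔF = (1−α)ΔS/4 = 0.69·(+1.16)/4 = 0.2001 W/m².
The Planck feedback parameter is 4σT_e³ = 0.1738 W/m²/K.
ΔT₀ = ΔF/λ_P = 0.2001/0.1738 = 1.15 K.

1.2 K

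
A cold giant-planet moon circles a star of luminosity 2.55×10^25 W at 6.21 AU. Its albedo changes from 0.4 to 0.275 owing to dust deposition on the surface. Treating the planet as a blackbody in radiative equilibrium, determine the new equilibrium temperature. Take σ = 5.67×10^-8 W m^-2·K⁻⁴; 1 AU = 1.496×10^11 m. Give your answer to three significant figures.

d = 6.21 × 1.496×10^11 m = 9.290×10^11 m.
Spreading L over a sphere of radius d: S = 2.55×10^25/(4π·9.29×10^11²) = 2.351 W m^-2.
With the new albedo, S(1−α₂)/4 = 0.4261 W m^-2, so T₂ = 52.36 K.

52.4 K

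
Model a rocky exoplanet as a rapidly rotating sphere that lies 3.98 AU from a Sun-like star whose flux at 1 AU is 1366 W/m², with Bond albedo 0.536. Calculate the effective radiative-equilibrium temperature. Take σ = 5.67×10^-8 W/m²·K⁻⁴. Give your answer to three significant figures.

By the inverse-square law, S = 1366/3.98² = 86.24 W/m².
Absorbed flux (global mean): S(1−α)/4 = 86.24·0.464/4 = 10.00 W/m².
Balancing against σT⁴: T = (10.00/5.67×10⁻⁸)^(1/4) = 115.2 K.

115 kelvin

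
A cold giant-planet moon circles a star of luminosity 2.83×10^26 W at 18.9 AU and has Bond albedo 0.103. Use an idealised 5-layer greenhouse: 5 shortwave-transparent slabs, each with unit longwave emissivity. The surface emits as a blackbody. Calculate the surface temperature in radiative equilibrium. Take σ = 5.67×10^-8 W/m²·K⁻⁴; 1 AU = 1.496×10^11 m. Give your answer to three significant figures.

d = 18.9 × 1.496×10^11 m = 2.827×10^12 m.
Flux at the orbit: S = L/(4πd²) = 2.83×10^26/(4π·(2.83×10^12)²) = 2.817 W/m².
The effective emission temperature is T_e = [S(1−α)/(4σ)]^¼ = 57.77 K.
With N = 5 opaque layers, T_s = (N+1)^(1/4)·T_e = 6^(1/4)·57.77 = 90.42 K.

90.4 K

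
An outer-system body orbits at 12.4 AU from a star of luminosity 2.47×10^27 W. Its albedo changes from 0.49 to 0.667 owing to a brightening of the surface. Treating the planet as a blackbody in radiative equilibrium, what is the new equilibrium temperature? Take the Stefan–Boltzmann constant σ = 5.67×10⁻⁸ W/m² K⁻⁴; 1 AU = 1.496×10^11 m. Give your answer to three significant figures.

95.7 kelvin

Orbital distance: d = 12.4 AU = 1.855×10^12 m.
Spreading L over a sphere of radius d: S = 2.47×10^27/(4π·1.86×10^12²) = 57.12 W/m².
T₂ = [S(1−α₂)/(4σ)]^(1/4) = [57.12·0.333/(4σ)]^(1/4) = 95.70 K.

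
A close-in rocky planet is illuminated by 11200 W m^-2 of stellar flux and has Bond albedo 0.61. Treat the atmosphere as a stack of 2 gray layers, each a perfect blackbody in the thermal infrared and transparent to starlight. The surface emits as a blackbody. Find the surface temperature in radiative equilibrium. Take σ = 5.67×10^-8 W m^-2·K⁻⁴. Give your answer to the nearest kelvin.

Top-of-atmosphere balance: σT_e⁴ = S(1−α)/4 = 1092 W m^-2 → T_e = 372.5 K.
With N = 2 opaque layers, T_s = (N+1)^(1/4)·T_e = 3^(1/4)·372.5 = 490.3 K.

490 K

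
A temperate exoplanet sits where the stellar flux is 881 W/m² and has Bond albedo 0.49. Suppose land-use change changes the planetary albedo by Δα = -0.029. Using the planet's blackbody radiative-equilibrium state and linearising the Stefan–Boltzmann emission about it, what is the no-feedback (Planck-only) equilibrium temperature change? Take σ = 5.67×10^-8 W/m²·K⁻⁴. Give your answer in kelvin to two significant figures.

3.0 K

The baseline emission temperature is T_e = 211.0 K.
TOA radiative forcing: ΔF = −S·Δα/4 = −881.0·(-0.029)/4 = 6.387 W/m².
Planck response: λ_P = 4σT_e³ = 4·5.67×10⁻⁸·(211.0)³ = 2.130 W/m²/K.
So ΔT₀ = 6.387/2.130 = 3.00 K.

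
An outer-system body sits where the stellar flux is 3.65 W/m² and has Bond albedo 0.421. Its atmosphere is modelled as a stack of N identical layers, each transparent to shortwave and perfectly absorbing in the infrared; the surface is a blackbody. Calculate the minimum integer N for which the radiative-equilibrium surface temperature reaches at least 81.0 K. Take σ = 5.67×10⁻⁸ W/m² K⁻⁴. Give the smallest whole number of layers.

Top-of-atmosphere balance: σT_e⁴ = S(1−α)/4 = 0.5283 W/m² → T_e = 55.25 K.
T_s = (N+1)^(1/4)·T_e ≥ 81.0 K requires N+1 ≥ (T_s/T_e)⁴ = (81.0/55.25)⁴ = 4.620.
Rounding up, N = 4.

4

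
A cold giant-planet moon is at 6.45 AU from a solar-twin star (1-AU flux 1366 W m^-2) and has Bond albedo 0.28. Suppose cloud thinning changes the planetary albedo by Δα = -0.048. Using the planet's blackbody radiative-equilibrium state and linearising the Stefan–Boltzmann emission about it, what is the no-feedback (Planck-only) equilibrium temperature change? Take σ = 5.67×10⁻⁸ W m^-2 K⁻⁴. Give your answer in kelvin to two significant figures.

1.7 K

Flux at the orbit: S = 1366/(6.45)² = 32.83 W m^-2.
Unperturbed T_e = [32.83·(1−0.28)/(4σ)]^¼ = 101.0 K.
ΔF = −(S/4)Δα = −(32.83/4)×(-0.048) = 0.3940 W m^-2.
The Planck feedback parameter is 4σT_e³ = 0.2340 W m^-2/K.
So ΔT₀ = 0.3940/0.2340 = 1.68 K.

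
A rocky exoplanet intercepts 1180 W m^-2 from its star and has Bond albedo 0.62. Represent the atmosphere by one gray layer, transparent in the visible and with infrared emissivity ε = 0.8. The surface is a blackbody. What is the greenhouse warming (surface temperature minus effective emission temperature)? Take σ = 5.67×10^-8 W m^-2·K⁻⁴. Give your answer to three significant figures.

28.7 K

The planet radiates to space at T_e = [S(1−α)/(4σ)]^(1/4) = 210.9 K.
Surface balance with a leaky layer gives σT_s⁴ = σT_e⁴·2/(2−ε), so T_s = T_e·[2/(2−0.8)]^(1/4) = 239.6 K.
Greenhouse warming: T_s − T_e = 28.72 K.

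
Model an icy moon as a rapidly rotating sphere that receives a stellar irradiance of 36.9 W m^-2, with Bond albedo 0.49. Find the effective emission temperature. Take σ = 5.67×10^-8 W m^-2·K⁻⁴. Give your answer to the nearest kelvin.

Absorbed flux (global mean): S(1−α)/4 = 36.90·0.51/4 = 4.705 W m^-2.
Balancing against σT⁴: T = (4.705/5.67×10⁻⁸)^(1/4) = 95.44 K.

95 kelvin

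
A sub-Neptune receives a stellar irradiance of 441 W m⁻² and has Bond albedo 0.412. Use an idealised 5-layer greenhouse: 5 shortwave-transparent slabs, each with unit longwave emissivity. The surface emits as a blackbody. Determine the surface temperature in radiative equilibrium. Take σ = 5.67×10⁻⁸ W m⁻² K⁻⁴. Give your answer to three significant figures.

Top-of-atmosphere balance: σT_e⁴ = S(1−α)/4 = 64.83 W m⁻² → T_e = 183.9 K.
Layer-by-layer balance gives σT_s⁴ = (N+1)σT_e⁴, so T_s = 6^¼·183.9 = 287.8 K.

288 K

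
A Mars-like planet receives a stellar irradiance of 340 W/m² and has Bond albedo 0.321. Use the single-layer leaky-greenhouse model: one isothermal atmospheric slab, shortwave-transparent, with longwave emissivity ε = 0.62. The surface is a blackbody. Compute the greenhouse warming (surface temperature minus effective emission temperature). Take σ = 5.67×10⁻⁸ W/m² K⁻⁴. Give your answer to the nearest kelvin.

The planet radiates to space at T_e = [S(1−α)/(4σ)]^(1/4) = 178.6 K.
For a single slab of emissivity ε, T_s⁴ = 2T_e⁴/(2−ε); thus T_s = 178.6·(1.449)^(1/4) = 196.0 K.
Greenhouse warming: T_s − T_e = 17.36 K.

17 K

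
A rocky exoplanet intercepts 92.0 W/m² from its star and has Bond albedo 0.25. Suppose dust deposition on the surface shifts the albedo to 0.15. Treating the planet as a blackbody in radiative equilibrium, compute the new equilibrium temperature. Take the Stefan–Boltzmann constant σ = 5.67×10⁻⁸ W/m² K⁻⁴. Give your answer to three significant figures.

New equilibrium: T₂ = [(1−0.15)·92.00/(4σ)]^(1/4) = 136.3 K.

136 kelvin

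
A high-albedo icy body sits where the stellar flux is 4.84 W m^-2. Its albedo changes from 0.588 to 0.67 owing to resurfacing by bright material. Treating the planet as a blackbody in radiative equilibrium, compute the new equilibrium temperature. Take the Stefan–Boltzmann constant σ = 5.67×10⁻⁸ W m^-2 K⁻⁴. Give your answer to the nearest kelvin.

New equilibrium: T₂ = [(1−0.67)·4.840/(4σ)]^(1/4) = 51.51 K.

52 K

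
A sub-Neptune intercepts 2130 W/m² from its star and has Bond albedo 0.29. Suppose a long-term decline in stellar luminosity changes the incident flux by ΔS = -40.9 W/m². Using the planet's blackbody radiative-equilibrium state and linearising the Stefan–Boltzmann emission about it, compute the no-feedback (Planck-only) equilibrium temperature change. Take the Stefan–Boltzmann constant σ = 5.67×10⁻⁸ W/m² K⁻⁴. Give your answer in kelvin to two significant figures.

Reference equilibrium: T_e = [S(1−α)/(4σ)]^(1/4) = 285.8 K.
Only a fraction (1−α) is absorbed and it's spread over 4πR², so ΔF = (1−α)ΔS/4 = -7.260 W/m².
Planck response: λ_P = 4σT_e³ = 4·5.67×10⁻⁸·(285.8)³ = 5.292 W/m²/K.
ΔT₀ = ΔF/λ_P = -7.260/5.292 = -1.37 K.

-1.4 kelvin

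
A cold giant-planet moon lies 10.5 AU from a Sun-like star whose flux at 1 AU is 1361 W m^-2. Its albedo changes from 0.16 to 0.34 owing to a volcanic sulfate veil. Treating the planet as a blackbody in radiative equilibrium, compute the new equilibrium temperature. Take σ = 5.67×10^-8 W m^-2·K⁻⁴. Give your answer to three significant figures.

77.4 K

Flux at the orbit: S = 1361/(10.5)² = 12.34 W m^-2.
T₂ = [S(1−α₂)/(4σ)]^(1/4) = [12.34·0.66/(4σ)]^(1/4) = 77.42 K.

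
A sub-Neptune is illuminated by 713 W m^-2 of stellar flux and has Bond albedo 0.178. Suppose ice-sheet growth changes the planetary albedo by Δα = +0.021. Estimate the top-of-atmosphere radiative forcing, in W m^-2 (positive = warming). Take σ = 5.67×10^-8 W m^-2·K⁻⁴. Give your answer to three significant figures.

-3.74 W m^-2

ΔF = −(S/4)Δα = −(713.0/4)×(+0.021) = -3.743 W m^-2.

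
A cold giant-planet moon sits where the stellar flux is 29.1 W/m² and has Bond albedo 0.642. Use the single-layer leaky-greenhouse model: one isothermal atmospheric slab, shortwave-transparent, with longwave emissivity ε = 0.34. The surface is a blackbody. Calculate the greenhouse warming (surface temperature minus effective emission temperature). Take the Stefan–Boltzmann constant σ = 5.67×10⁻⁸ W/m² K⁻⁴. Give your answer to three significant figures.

3.93 kelvin

The planet radiates to space at T_e = [S(1−α)/(4σ)]^(1/4) = 82.33 K.
For a single slab of emissivity ε, T_s⁴ = 2T_e⁴/(2−ε); thus T_s = 82.33·(1.205)^(1/4) = 86.25 K.
Greenhouse warming: T_s − T_e = 3.926 K.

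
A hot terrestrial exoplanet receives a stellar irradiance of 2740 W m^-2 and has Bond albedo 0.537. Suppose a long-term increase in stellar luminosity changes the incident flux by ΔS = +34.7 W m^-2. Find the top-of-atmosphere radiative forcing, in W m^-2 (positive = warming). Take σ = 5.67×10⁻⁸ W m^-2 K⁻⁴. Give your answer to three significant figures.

4.02 W m^-2

Only a fraction (1−α) is absorbed and it's spread over 4πR², so ΔF = (1−α)ΔS/4 = 4.017 W m^-2.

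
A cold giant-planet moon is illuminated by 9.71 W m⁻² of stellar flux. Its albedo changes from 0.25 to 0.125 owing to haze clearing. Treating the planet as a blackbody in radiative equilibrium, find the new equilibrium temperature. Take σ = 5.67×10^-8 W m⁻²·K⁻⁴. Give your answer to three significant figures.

New equilibrium: T₂ = [(1−0.125)·9.710/(4σ)]^(1/4) = 78.23 K.

78.2 K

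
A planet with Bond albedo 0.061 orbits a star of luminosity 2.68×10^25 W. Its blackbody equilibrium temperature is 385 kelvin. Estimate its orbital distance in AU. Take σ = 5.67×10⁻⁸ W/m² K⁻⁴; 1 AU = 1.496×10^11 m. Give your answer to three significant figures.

0.134 AU

The flux needed for this T is 4σT⁴/(1−0.061) = 5307 W/m².
Then d = [L/(4πS)]^(1/2) = 2.005×10^10 m, i.e. 0.1340 AU.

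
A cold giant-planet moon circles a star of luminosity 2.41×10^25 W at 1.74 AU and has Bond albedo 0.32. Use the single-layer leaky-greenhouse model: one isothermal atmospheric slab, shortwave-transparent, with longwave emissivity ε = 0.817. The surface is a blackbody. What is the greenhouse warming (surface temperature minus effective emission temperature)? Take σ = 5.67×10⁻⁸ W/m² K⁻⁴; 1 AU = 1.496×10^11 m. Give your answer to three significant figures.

Orbital distance: d = 1.74 AU = 2.603×10^11 m.
S = L/(4πd²) = 28.30 W/m².
Effective emission temperature (TOA balance): σT_e⁴ = S(1−α)/4 = 4.812 W/m² → T_e = 95.98 K.
For a single slab of emissivity ε, T_s⁴ = 2T_e⁴/(2−ε); thus T_s = 95.98·(1.691)^(1/4) = 109.4 K.
Greenhouse warming: T_s − T_e = 13.46 K.

13.5 K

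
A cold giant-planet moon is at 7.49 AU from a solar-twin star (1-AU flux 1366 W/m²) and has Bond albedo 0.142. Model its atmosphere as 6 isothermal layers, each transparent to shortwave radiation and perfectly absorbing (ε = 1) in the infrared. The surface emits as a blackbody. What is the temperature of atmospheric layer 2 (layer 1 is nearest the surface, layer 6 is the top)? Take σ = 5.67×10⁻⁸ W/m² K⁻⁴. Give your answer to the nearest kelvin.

Flux at the orbit: S = 1366/(7.49)² = 24.35 W/m².
The effective emission temperature is T_e = [S(1−α)/(4σ)]^¼ = 97.97 K.
Each opaque layer satisfies 2T_j⁴ = T_{j−1}⁴ + T_{j+1}⁴, giving T_k⁴ = (N+1−k)T_e⁴.
T_2 = (5)^(1/4)·97.97 = 146.5 K.

146 K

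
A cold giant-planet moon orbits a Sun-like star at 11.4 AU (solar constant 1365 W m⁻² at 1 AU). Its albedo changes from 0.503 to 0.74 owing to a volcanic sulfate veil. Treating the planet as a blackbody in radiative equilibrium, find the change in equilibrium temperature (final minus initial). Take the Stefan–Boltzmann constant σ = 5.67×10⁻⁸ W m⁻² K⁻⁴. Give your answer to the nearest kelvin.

-10 kelvin

Irradiance scales as 1/d², so S = 1365 W m⁻² × (1/11.4)² = 10.50 W m⁻².
Initial: T₁ = [S(1−0.503)/(4σ)]^(1/4) = 69.26 K.
With α = 0.74, T₂ = 58.91 K.
Change: 58.91 − 69.26 = -10.36 K.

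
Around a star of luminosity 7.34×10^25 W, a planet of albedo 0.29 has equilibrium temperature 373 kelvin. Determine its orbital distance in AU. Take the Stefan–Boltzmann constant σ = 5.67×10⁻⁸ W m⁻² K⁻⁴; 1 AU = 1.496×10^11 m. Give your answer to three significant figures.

0.205 AU

Energy balance gives S = 4σT⁴/(1−α) = 6183 W m⁻².
From L = 4πd²S, d = √(7.34×10^25/(4π·6183)) = 3.073×10^10 m = 0.2054 AU.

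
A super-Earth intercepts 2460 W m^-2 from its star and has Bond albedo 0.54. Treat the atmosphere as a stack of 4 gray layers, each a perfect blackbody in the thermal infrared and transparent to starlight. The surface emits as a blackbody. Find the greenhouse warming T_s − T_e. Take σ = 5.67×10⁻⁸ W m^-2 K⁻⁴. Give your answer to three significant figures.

132 kelvin

OLR = S(1−α)/4 = 282.9 W m^-2; the top layer radiates at T_e = 265.8 K.
T_s = (N+1)^(1/4)·T_e = 397.4 K.
Warming: T_s − T_e = 131.7 K.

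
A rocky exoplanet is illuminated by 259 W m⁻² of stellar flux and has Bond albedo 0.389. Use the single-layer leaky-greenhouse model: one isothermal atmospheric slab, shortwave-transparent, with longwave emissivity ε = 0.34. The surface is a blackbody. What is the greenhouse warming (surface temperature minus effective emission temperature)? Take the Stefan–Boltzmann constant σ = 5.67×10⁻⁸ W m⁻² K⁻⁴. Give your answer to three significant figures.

At the top of the atmosphere, σT_e⁴ = S(1−α)/4 = 39.56 W m⁻², giving T_e = 162.5 K.
For a single slab of emissivity ε, T_s⁴ = 2T_e⁴/(2−ε); thus T_s = 162.5·(1.205)^(1/4) = 170.3 K.
Greenhouse warming: T_s − T_e = 7.750 K.

7.75 kelvin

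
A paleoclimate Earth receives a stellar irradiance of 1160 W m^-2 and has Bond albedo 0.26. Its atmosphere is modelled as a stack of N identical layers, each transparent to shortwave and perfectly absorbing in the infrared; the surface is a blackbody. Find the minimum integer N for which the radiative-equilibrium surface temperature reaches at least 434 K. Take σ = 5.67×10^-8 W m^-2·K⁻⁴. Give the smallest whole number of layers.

9

The effective emission temperature is T_e = [S(1−α)/(4σ)]^¼ = 248.0 K.
Need (N+1)T_e⁴ ≥ T_s⁴, i.e. N+1 ≥ (434/248.0)⁴ = 9.374.
The minimum whole number is N = 9.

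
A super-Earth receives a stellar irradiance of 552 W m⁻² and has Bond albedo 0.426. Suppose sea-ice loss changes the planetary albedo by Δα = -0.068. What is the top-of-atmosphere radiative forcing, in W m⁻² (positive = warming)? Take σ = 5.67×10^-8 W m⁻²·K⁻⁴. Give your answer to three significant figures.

TOA radiative forcing: ΔF = −S·Δα/4 = −552.0·(-0.068)/4 = 9.384 W m⁻².

9.38 W m⁻²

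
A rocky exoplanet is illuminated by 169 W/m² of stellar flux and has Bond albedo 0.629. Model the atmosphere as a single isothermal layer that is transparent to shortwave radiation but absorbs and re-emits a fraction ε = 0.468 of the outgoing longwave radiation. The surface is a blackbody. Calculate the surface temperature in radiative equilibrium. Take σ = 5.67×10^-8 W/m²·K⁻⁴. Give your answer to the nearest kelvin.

138 K

The planet radiates to space at T_e = [S(1−α)/(4σ)]^(1/4) = 128.9 K.
For a single slab of emissivity ε, T_s⁴ = 2T_e⁴/(2−ε); thus T_s = 128.9·(1.305)^(1/4) = 137.8 K.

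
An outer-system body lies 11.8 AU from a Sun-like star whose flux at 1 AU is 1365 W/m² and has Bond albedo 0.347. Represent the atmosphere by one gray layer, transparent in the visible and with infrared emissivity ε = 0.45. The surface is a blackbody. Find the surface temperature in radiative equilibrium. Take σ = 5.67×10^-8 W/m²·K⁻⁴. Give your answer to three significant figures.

77.7 K

By the inverse-square law, S = 1365/11.8² = 9.803 W/m².
Effective emission temperature (TOA balance): σT_e⁴ = S(1−α)/4 = 1.600 W/m² → T_e = 72.89 K.
For a single slab of emissivity ε, T_s⁴ = 2T_e⁴/(2−ε); thus T_s = 72.89·(1.29)^(1/4) = 77.68 K.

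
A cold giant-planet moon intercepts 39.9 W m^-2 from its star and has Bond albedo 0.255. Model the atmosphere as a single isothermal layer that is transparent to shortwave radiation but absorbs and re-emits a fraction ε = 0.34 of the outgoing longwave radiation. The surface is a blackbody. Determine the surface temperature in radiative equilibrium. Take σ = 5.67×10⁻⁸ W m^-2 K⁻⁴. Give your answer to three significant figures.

112 K

At the top of the atmosphere, σT_e⁴ = S(1−α)/4 = 7.431 W m^-2, giving T_e = 107.0 K.
For a single slab of emissivity ε, T_s⁴ = 2T_e⁴/(2−ε); thus T_s = 107.0·(1.205)^(1/4) = 112.1 K.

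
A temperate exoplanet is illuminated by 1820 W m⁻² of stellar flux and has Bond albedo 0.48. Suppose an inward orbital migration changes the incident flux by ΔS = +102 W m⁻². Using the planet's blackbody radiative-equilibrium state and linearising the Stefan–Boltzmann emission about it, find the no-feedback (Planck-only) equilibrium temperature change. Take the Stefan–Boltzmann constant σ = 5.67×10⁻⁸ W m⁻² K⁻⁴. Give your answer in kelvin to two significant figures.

The baseline emission temperature is T_e = 254.2 K.
TOA radiative forcing: ΔF = (1−α)ΔS/4 = 0.52·(+102)/4 = 13.26 W m⁻².
Planck response: λ_P = 4σT_e³ = 4·5.67×10⁻⁸·(254.2)³ = 3.724 W m⁻²/K.
Hence the no-feedback warming is ΔF/(4σT_e³) = 3.56 K.

3.6 K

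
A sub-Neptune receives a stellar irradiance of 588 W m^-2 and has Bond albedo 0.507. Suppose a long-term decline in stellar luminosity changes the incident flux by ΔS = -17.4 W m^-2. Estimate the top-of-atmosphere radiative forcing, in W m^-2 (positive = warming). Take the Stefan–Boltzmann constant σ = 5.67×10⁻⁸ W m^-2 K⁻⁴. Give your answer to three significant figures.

-2.14 W m^-2

Only a fraction (1−α) is absorbed and it's spread over 4πR², so ΔF = (1−α)ΔS/4 = -2.145 W m^-2.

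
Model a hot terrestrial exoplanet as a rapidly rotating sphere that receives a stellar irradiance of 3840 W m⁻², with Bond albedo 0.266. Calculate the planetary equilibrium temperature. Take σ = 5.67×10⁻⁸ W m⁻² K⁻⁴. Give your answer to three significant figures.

334 K

Averaging over the sphere, the absorbed flux is S(1−α)/4 = 704.6 W m⁻².
Balancing against σT⁴: T = (704.6/5.67×10⁻⁸)^(1/4) = 333.9 K.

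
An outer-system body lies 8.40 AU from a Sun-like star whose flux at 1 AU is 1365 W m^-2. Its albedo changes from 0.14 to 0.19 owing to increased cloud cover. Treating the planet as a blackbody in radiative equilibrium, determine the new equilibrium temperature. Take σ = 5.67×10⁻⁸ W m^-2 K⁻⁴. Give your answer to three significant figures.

91.2 K

By the inverse-square law, S = 1365/8.40² = 19.35 W m^-2.
With the new albedo, S(1−α₂)/4 = 3.917 W m^-2, so T₂ = 91.17 K.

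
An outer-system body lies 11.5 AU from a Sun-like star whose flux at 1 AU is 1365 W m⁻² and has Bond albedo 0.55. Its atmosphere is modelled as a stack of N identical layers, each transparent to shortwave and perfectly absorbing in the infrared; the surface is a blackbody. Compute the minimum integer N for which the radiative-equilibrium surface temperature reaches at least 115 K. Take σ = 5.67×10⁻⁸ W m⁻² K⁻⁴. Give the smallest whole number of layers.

8

Flux at the orbit: S = 1365/(11.5)² = 10.32 W m⁻².
OLR = S(1−α)/4 = 1.161 W m⁻²; the top layer radiates at T_e = 67.27 K.
Since T_s⁴ = (N+1)T_e⁴, we need N ≥ (T_s/T_e)⁴ − 1 = 7.541.
So N ≥ 7.541; the smallest integer is N = 8.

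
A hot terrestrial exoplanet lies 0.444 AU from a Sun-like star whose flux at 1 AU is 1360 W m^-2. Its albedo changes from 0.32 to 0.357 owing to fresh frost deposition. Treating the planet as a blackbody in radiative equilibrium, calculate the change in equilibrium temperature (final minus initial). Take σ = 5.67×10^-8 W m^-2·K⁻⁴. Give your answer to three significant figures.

-5.27 kelvin

Flux at the orbit: S = 1360/(0.444)² = 6899 W m^-2.
With α = 0.32, T₁ = 379.2 K.
Final:   T₂ = [S(1−0.357)/(4σ)]^(1/4) = 374.0 K.
ΔT = T₂ − T₁ = -5.267 K.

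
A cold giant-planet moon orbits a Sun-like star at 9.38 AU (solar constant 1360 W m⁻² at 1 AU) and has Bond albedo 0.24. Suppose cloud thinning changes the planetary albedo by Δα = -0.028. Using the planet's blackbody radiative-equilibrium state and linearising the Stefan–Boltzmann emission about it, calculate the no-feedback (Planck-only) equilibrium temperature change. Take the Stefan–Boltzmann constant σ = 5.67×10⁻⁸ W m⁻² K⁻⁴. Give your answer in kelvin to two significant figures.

By the inverse-square law, S = 1360/9.38² = 15.46 W m⁻².
The baseline emission temperature is T_e = 84.84 K.
The change in absorbed flux is Δ[S(1−α)/4] = −SΔα/4 = 0.1082 W m⁻².
Planck response: λ_P = 4σT_e³ = 4·5.67×10⁻⁸·(84.84)³ = 0.1385 W m⁻²/K.
ΔT₀ = ΔF/λ_P = 0.1082/0.1385 = 0.781 K.

0.78 K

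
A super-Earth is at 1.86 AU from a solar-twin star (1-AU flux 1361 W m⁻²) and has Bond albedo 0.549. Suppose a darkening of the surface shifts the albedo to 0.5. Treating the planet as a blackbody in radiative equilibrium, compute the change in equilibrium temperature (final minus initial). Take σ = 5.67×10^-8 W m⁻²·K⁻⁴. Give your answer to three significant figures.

4.37 kelvin

Flux at the orbit: S = 1361/(1.86)² = 393.4 W m⁻².
With α = 0.549, T₁ = 167.2 K.
Final:   T₂ = [S(1−0.5)/(4σ)]^(1/4) = 171.6 K.
Change: 171.6 − 167.2 = 4.368 K.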